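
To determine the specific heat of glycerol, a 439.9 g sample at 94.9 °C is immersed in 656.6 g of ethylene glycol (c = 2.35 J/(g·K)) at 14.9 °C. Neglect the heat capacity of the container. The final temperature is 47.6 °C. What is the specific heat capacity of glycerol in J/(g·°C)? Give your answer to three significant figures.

c = 2.42 J/(g·°C)

q_gained = (656.6 × 2.35) × (47.6 − 14.9) = 50456 J
q_lost = 439.9 × c × (94.9 − 47.6) = 20807.27 c
Set equal: c = 50456 / 20807.27 = 2.42 J/(g·°C)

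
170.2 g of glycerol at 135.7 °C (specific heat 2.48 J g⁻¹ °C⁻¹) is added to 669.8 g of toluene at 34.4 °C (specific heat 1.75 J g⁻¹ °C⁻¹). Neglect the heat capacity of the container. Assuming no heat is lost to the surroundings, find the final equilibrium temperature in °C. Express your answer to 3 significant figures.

Heat lost by glycerol = heat gained by toluene.
(170.2)(2.48)(135.7 − T) = (669.8)(1.75)(T − 34.4)
422.096 (135.7 − T) = 1172.15 (T − 34.4)
57278 − 422.096 T = 1172.15 T − 40322
97600 = 1594.246 T
T = 61.22 °C

T_f = 61.2 °C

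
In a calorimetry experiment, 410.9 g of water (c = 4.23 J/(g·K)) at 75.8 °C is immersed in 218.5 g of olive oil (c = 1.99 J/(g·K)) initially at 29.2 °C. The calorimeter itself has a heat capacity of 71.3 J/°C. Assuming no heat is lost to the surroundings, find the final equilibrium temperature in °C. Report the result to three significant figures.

Heat lost by water = heat gained by olive oil + calorimeter.
(410.9)(4.23)(75.8 − T) = [(218.5)(1.99) + 71.3](T − 29.2)
1738.107 (75.8 − T) = 506.115 (T − 29.2)
131750 − 1738.107 T = 506.115 T − 14779
146529 = 2244.222 T
T = 65.29 °C

T_f = 65.3 °C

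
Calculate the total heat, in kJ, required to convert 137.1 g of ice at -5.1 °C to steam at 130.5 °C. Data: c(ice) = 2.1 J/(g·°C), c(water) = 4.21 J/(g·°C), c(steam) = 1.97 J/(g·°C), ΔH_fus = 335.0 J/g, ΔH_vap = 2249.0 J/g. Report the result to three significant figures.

q1 (heat ice -5.1→0.0 °C): 137.1 × 2.1 × 5.1 = 1468 J
q2 (melt at 0 °C): 137.1 × 335.0 = 45929 J
q3 (heat water 0.0→100.0 °C): 137.1 × 4.21 × 100.0 = 57719 J
q4 (vaporize at 100 °C): 137.1 × 2249.0 = 308338 J
q5 (heat steam 100.0→130.5 °C): 137.1 × 1.97 × 30.5 = 8238 J
Total: 1468 + 45929 + 57719 + 308338 + 8238 = 421692 J = 422 kJ

q = 422 kJ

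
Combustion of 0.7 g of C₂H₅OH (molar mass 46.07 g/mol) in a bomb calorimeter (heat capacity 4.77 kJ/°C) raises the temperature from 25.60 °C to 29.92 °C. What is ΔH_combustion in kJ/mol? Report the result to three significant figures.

ΔH = -1360 kJ/mol

ΔT = 29.92 − 25.60 = 4.32 °C
q_cal = C_cal × ΔT = 4.77 × 4.32 = 20.6064 kJ
n = 0.7 / 46.07 = 0.01519 mol
q_rxn = −q_cal = -20.6064 kJ
ΔH = -20.6064 / 0.01519 = -1357 kJ/mol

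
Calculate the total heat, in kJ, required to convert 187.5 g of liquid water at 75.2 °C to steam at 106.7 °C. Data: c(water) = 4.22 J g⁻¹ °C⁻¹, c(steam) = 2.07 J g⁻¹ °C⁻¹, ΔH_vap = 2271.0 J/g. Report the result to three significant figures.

q1 (heat water 75.2→100.0 °C): 187.5 × 4.22 × 24.8 = 19623 J
q2 (vaporize at 100 °C): 187.5 × 2271.0 = 425813 J
q3 (heat steam 100.0→106.7 °C): 187.5 × 2.07 × 6.7 = 2600 J
Total: 19623 + 425813 + 2600 = 448036 J = 448 kJ

q = 448 kJ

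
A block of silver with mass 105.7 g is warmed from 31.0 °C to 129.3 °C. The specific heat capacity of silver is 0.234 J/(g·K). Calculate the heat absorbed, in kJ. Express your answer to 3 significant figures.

q = 2.43 kJ

q = m c ΔT = 105.7 × 0.234 × (129.3 − 31.0)
q = 105.7 × 0.234 × 98.3 = 2431 J = 2.43 kJ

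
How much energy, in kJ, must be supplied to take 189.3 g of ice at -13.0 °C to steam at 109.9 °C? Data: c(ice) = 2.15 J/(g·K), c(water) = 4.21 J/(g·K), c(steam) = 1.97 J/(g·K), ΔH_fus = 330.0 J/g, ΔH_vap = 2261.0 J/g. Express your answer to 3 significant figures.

q = 579 kJ

q1 (heat ice -13.0→0.0 °C): 189.3 × 2.15 × 13.0 = 5291 J
q2 (melt at 0 °C): 189.3 × 330.0 = 62469 J
q3 (heat water 0.0→100.0 °C): 189.3 × 4.21 × 100.0 = 79695 J
q4 (vaporize at 100 °C): 189.3 × 2261.0 = 428007 J
q5 (heat steam 100.0→109.9 °C): 189.3 × 1.97 × 9.9 = 3692 J
Total: 5291 + 62469 + 79695 + 428007 + 3692 = 579154 J = 579 kJ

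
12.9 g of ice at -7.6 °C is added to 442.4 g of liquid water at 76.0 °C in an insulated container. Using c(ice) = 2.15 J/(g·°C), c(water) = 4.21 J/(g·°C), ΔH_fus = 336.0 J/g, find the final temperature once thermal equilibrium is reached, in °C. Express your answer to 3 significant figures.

T_f = 71.5 °C

Heat to bring ice to 0 °C and melt it: q₁ = 12.9×2.15×7.6 + 12.9×336.0 = 4545.2 J
Heat the water can supply cooling to 0 °C: 442.4×4.21×76.0 = 141550 J > q₁, so all ice melts.
Energy balance: 442.4×4.21×(76.0 − T) = 4545.2 + 12.9×4.21×(T − 0)
1862.504(76.0 − T) = 4545.2 + 54.309 T
141550 − 4545.2 = 1916.813 T
T = 137004.8 / 1916.813 = 71.48 °C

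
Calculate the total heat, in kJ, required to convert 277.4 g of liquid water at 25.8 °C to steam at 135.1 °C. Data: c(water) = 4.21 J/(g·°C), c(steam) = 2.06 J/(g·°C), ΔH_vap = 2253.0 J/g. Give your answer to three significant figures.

q = 732 kJ

q1 (heat water 25.8→100.0 °C): 277.4 × 4.21 × 74.2 = 86655 J
q2 (vaporize at 100 °C): 277.4 × 2253.0 = 624982 J
q3 (heat steam 100.0→135.1 °C): 277.4 × 2.06 × 35.1 = 20058 J
Total: 86655 + 624982 + 20058 = 731695 J = 732 kJ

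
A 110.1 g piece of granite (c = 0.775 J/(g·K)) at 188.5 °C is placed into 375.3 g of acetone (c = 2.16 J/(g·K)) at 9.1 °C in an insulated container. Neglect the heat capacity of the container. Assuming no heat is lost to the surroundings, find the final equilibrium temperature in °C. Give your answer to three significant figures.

Heat lost by granite = heat gained by acetone.
(110.1)(0.775)(188.5 − T) = (375.3)(2.16)(T − 9.1)
85.3275 (188.5 − T) = 810.648 (T − 9.1)
16084 − 85.3275 T = 810.648 T − 7376.9
23460.9 = 895.9755 T
T = 26.18 °C

T_f = 26.2 °C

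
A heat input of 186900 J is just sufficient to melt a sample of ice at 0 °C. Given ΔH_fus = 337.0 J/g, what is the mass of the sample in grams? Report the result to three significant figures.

m = q / ΔH_fus = 186900 J / 337.0 J/g = 555 g

m = 555 g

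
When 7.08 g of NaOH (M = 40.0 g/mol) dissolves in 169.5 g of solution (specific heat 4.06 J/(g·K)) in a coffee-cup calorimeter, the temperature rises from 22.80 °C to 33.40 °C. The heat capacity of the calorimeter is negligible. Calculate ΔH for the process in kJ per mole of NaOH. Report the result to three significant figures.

ΔH = -41.2 kJ/mol

|ΔT| = |33.40 − 22.80| = 10.60 °C
|q_surr| = (169.5 × 4.06) × 10.60 = 688.17 × 10.60 = 7295 J
n(NaOH) = 7.08 / 40.0 = 0.1770 mol
Temperature rose, so q_rxn = −|q_surr| = -7.295 kJ
ΔH = q_rxn / n = -41.21 kJ/mol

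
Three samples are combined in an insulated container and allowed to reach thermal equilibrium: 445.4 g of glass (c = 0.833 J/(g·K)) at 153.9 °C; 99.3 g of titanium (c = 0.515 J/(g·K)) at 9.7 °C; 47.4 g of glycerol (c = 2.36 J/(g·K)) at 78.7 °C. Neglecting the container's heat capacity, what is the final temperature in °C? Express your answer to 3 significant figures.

Σ mᵢcᵢ(T − Tᵢ) = 0  ⇒  T = Σ mᵢcᵢTᵢ / Σ mᵢcᵢ
Σ mᵢcᵢ = 445.4×0.833 + 99.3×0.515 + 47.4×2.36 = 534.0217
Σ mᵢcᵢTᵢ = 371.0182×153.9 + 51.1395×9.7 + 111.864×78.7 = 66399
T = 66399 / 534.0217 = 124.3 °C

T_f = 124 °C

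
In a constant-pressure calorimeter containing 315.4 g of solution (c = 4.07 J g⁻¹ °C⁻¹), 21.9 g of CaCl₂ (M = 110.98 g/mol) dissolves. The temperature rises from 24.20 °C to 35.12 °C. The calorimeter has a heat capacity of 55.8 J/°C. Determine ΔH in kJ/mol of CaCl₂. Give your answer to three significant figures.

ΔH = -74.1 kJ/mol

|ΔT| = |35.12 − 24.20| = 10.92 °C
|q_surr| = (315.4 × 4.07 + 55.8) × 10.92 = 1339.478 × 10.92 = 14627 J
n(CaCl₂) = 21.9 / 110.98 = 0.19733 mol
Temperature rose, so q_rxn = −|q_surr| = -14.627 kJ
ΔH = q_rxn / n = -74.12 kJ/mol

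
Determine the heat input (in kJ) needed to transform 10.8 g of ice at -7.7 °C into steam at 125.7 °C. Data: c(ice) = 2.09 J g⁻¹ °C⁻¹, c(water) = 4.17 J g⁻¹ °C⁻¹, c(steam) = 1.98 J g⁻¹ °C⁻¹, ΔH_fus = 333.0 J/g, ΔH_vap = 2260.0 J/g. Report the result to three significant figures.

q = 33.2 kJ

q1 (heat ice -7.7→0.0 °C): 10.8 × 2.09 × 7.7 = 174 J
q2 (melt at 0 °C): 10.8 × 333.0 = 3596 J
q3 (heat water 0.0→100.0 °C): 10.8 × 4.17 × 100.0 = 4504 J
q4 (vaporize at 100 °C): 10.8 × 2260.0 = 24408 J
q5 (heat steam 100.0→125.7 °C): 10.8 × 1.98 × 25.7 = 550 J
Total: 174 + 3596 + 4504 + 24408 + 550 = 33232 J = 33.2 kJ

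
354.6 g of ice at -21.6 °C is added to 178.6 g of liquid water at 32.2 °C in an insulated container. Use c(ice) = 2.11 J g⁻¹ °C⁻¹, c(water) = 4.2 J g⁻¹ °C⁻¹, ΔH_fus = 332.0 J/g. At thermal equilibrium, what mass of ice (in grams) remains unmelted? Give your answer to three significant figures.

Heat to warm all ice to 0 °C: 354.6×2.11×21.6 = 16161 J
Heat released by water cooling to 0 °C: 178.6×4.2×32.2 = 24154 J
24154 J < 16161 + 354.6×332.0 = 133888.2 J, so not all ice melts; final T = 0 °C.
Heat left for melting: 24154 − 16161 = 7993 J
Mass melted = 7993 / 332.0 = 24.08 g
Ice remaining = 354.6 − 24.08 = 330.52 g

m_ice remaining = 331 g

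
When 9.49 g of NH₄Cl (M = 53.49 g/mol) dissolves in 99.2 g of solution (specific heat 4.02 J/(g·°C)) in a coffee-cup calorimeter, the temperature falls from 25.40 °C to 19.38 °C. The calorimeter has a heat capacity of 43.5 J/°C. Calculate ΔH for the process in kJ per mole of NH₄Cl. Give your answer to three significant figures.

ΔH = 15.0 kJ/mol

|ΔT| = |19.38 − 25.40| = 6.02 °C
|q_surr| = (99.2 × 4.02 + 43.5) × 6.02 = 442.284 × 6.02 = 2663 J
n(NH₄Cl) = 9.49 / 53.49 = 0.1774 mol
Temperature fell, so q_rxn = +|q_surr| = 2.663 kJ
ΔH = q_rxn / n = 15.01 kJ/mol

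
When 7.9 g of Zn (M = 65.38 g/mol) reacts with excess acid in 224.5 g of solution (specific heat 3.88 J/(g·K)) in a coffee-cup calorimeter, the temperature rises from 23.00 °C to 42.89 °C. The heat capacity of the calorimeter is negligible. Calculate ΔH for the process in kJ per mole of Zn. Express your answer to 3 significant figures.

|ΔT| = |42.89 − 23.00| = 19.89 °C
|q_surr| = (224.5 × 3.88) × 19.89 = 871.06 × 19.89 = 17330 J
n(Zn) = 7.9 / 65.38 = 0.1208 mol
Temperature rose, so q_rxn = −|q_surr| = -17.33 kJ
ΔH = q_rxn / n = -143.46 kJ/mol

ΔH = -143 kJ/mol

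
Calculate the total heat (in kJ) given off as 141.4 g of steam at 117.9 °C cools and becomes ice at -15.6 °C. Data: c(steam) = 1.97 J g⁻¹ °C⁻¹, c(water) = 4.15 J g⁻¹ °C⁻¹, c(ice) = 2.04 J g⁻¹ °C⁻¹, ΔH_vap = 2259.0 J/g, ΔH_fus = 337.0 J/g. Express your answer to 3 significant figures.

q = 435 kJ

q1 (cool steam 117.9→100 °C): 141.4 × 1.97 × 17.9 = 4986 J
q2 (condense at 100 °C): 141.4 × 2259.0 = 319423 J
q3 (cool water 100→0 °C): 141.4 × 4.15 × 100.0 = 58681 J
q4 (freeze at 0 °C): 141.4 × 337.0 = 47652 J
q5 (cool ice 0→-15.6 °C): 141.4 × 2.04 × 15.6 = 4500 J
Total: 4986 + 319423 + 58681 + 47652 + 4500 = 435242 J = 435 kJ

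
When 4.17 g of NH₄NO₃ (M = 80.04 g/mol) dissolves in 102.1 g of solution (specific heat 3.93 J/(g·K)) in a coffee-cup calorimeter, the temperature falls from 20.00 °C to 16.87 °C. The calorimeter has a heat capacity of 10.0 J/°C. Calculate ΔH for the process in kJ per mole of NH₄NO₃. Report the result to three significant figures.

ΔH = 24.7 kJ/mol

|ΔT| = |16.87 − 20.00| = 3.13 °C
|q_surr| = (102.1 × 3.93 + 10.0) × 3.13 = 411.253 × 3.13 = 1287 J
n(NH₄NO₃) = 4.17 / 80.04 = 0.05210 mol
Temperature fell, so q_rxn = +|q_surr| = 1.287 kJ
ΔH = q_rxn / n = 24.70 kJ/mol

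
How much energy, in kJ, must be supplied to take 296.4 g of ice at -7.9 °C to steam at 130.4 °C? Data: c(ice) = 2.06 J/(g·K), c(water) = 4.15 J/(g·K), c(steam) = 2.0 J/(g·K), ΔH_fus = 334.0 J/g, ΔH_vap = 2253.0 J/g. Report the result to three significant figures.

q = 913 kJ

q1 (heat ice -7.9→0.0 °C): 296.4 × 2.06 × 7.9 = 4824 J
q2 (melt at 0 °C): 296.4 × 334.0 = 98998 J
q3 (heat water 0.0→100.0 °C): 296.4 × 4.15 × 100.0 = 123006 J
q4 (vaporize at 100 °C): 296.4 × 2253.0 = 667789 J
q5 (heat steam 100.0→130.4 °C): 296.4 × 2.0 × 30.4 = 18021 J
Total: 4824 + 98998 + 123006 + 667789 + 18021 = 912638 J = 913 kJ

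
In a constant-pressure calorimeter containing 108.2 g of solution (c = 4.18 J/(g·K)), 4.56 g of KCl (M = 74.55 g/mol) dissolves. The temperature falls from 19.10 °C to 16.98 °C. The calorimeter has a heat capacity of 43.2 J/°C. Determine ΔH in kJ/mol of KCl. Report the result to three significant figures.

ΔH = 17.2 kJ/mol

|ΔT| = |16.98 − 19.10| = 2.12 °C
|q_surr| = (108.2 × 4.18 + 43.2) × 2.12 = 495.476 × 2.12 = 1050 J
n(KCl) = 4.56 / 74.55 = 0.06117 mol
Temperature fell, so q_rxn = +|q_surr| = 1.050 kJ
ΔH = q_rxn / n = 17.17 kJ/mol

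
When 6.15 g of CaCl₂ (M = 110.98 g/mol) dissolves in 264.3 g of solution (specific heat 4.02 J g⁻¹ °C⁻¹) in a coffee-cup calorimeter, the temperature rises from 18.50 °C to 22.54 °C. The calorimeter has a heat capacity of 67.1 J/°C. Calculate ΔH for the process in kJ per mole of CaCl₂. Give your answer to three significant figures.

|ΔT| = |22.54 − 18.50| = 4.04 °C
|q_surr| = (264.3 × 4.02 + 67.1) × 4.04 = 1129.586 × 4.04 = 4564 J
n(CaCl₂) = 6.15 / 110.98 = 0.05542 mol
Temperature rose, so q_rxn = −|q_surr| = -4.564 kJ
ΔH = q_rxn / n = -82.35 kJ/mol

ΔH = -82.4 kJ/mol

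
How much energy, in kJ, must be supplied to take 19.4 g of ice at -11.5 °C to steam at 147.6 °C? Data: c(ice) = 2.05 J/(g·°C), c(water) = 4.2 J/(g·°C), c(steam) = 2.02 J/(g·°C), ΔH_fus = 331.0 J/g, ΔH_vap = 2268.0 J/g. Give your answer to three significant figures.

q = 60.9 kJ

q1 (heat ice -11.5→0.0 °C): 19.4 × 2.05 × 11.5 = 457 J
q2 (melt at 0 °C): 19.4 × 331.0 = 6421 J
q3 (heat water 0.0→100.0 °C): 19.4 × 4.2 × 100.0 = 8148 J
q4 (vaporize at 100 °C): 19.4 × 2268.0 = 43999 J
q5 (heat steam 100.0→147.6 °C): 19.4 × 2.02 × 47.6 = 1865 J
Total: 457 + 6421 + 8148 + 43999 + 1865 = 60890 J = 60.9 kJ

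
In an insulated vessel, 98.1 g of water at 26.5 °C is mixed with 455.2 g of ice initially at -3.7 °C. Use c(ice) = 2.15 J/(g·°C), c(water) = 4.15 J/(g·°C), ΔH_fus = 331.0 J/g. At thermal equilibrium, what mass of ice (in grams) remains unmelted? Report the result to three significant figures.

m_ice remaining = 434 g

Heat to warm all ice to 0 °C: 455.2×2.15×3.7 = 3621.1 J
Heat released by water cooling to 0 °C: 98.1×4.15×26.5 = 10789 J
10789 J < 3621.1 + 455.2×331.0 = 154292.3 J, so not all ice melts; final T = 0 °C.
Heat left for melting: 10789 − 3621.1 = 7167.9 J
Mass melted = 7167.9 / 331.0 = 21.66 g
Ice remaining = 455.2 − 21.66 = 433.54 g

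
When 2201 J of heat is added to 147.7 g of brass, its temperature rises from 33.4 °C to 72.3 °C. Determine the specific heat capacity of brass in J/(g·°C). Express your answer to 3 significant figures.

c = 0.383 J/(g·°C)

c = q / (m ΔT) = 2201 / (147.7 × 38.9)
c = 2201 / 5745.53 = 0.383 J/(g·°C)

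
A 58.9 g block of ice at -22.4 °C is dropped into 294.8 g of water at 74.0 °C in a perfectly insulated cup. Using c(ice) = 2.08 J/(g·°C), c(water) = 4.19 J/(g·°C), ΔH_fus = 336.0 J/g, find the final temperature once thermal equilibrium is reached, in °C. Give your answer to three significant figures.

Heat to bring ice to 0 °C and melt it: q₁ = 58.9×2.08×22.4 + 58.9×336.0 = 22535 J
Heat the water can supply cooling to 0 °C: 294.8×4.19×74.0 = 91405.7 J > q₁, so all ice melts.
Energy balance: 294.8×4.19×(74.0 − T) = 22535 + 58.9×4.19×(T − 0)
1235.212(74.0 − T) = 22535 + 246.791 T
91405.7 − 22535 = 1482.003 T
T = 68870.7 / 1482.003 = 46.47 °C

T_f = 46.5 °C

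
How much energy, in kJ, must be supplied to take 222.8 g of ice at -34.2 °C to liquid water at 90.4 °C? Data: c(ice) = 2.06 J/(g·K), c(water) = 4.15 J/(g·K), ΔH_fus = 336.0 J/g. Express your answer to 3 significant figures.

q = 174 kJ

q1 (heat ice -34.2→0.0 °C): 222.8 × 2.06 × 34.2 = 15697 J
q2 (melt at 0 °C): 222.8 × 336.0 = 74861 J
q3 (heat water 0.0→90.4 °C): 222.8 × 4.15 × 90.4 = 83586 J
Total: 15697 + 74861 + 83586 = 174144 J = 174 kJ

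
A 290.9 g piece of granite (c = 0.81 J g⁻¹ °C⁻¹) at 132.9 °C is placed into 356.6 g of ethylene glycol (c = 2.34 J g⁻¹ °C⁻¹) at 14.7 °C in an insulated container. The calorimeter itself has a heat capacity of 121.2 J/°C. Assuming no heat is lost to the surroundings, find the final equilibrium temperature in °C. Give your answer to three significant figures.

Heat lost by granite = heat gained by ethylene glycol + calorimeter.
(290.9)(0.81)(132.9 − T) = [(356.6)(2.34) + 121.2](T − 14.7)
235.629 (132.9 − T) = 955.644 (T − 14.7)
31315 − 235.629 T = 955.644 T − 14048
45363 = 1191.273 T
T = 38.08 °C

T_f = 38.1 °C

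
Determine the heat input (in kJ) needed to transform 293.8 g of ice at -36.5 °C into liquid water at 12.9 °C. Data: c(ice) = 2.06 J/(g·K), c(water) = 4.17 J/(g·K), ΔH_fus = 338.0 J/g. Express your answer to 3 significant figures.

q1 (heat ice -36.5→0.0 °C): 293.8 × 2.06 × 36.5 = 22091 J
q2 (melt at 0 °C): 293.8 × 338.0 = 99304 J
q3 (heat water 0.0→12.9 °C): 293.8 × 4.17 × 12.9 = 15804 J
Total: 22091 + 99304 + 15804 = 137199 J = 137 kJ

q = 137 kJ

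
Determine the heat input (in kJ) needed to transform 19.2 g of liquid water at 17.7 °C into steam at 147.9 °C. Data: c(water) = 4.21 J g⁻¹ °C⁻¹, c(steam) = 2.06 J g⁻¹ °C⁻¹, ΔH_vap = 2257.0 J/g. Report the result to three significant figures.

q = 51.9 kJ

q1 (heat water 17.7→100.0 °C): 19.2 × 4.21 × 82.3 = 6652 J
q2 (vaporize at 100 °C): 19.2 × 2257.0 = 43334 J
q3 (heat steam 100.0→147.9 °C): 19.2 × 2.06 × 47.9 = 1895 J
Total: 6652 + 43334 + 1895 = 51881 J = 51.9 kJ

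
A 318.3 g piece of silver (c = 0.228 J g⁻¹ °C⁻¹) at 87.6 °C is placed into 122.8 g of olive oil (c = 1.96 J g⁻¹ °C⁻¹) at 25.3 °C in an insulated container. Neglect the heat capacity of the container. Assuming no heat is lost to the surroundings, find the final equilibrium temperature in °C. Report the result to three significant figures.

T_f = 39.7 °C

Heat lost by silver = heat gained by olive oil.
(318.3)(0.228)(87.6 − T) = (122.8)(1.96)(T − 25.3)
72.5724 (87.6 − T) = 240.688 (T − 25.3)
6357.3 − 72.5724 T = 240.688 T − 6089.4
12446.7 = 313.2604 T
T = 39.73 °C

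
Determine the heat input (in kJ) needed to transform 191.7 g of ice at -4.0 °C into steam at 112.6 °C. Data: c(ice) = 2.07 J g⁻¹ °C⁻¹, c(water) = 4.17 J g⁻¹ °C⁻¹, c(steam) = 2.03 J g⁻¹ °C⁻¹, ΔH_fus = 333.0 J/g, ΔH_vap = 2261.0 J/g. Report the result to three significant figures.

q1 (heat ice -4.0→0.0 °C): 191.7 × 2.07 × 4.0 = 1587 J
q2 (melt at 0 °C): 191.7 × 333.0 = 63836 J
q3 (heat water 0.0→100.0 °C): 191.7 × 4.17 × 100.0 = 79939 J
q4 (vaporize at 100 °C): 191.7 × 2261.0 = 433434 J
q5 (heat steam 100.0→112.6 °C): 191.7 × 2.03 × 12.6 = 4903 J
Total: 1587 + 63836 + 79939 + 433434 + 4903 = 583699 J = 584 kJ

q = 584 kJ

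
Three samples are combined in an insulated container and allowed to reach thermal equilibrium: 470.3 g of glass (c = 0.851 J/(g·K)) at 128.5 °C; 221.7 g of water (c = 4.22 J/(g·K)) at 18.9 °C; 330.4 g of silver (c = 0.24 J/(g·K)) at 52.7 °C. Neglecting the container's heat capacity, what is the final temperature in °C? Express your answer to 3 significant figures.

T_f = 51.8 °C

Σ mᵢcᵢ(T − Tᵢ) = 0  ⇒  T = Σ mᵢcᵢTᵢ / Σ mᵢcᵢ
Σ mᵢcᵢ = 470.3×0.851 + 221.7×4.22 + 330.4×0.24 = 1415.0953
Σ mᵢcᵢTᵢ = 400.2253×128.5 + 935.574×18.9 + 79.296×52.7 = 73290
T = 73290 / 1415.0953 = 51.79 °C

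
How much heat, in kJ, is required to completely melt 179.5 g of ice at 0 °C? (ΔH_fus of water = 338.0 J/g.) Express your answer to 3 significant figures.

q = m × ΔH_fus = 179.5 × 338.0 = 60670 J = 60.7 kJ

q = 60.7 kJ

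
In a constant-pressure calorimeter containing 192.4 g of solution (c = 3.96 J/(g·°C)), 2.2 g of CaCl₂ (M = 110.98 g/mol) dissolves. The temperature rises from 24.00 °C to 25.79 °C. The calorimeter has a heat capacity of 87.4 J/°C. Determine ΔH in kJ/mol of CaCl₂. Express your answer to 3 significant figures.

ΔH = -76.7 kJ/mol

|ΔT| = |25.79 − 24.00| = 1.79 °C
|q_surr| = (192.4 × 3.96 + 87.4) × 1.79 = 849.304 × 1.79 = 1520 J
n(CaCl₂) = 2.2 / 110.98 = 0.01982 mol
Temperature rose, so q_rxn = −|q_surr| = -1.520 kJ
ΔH = q_rxn / n = -76.69 kJ/mol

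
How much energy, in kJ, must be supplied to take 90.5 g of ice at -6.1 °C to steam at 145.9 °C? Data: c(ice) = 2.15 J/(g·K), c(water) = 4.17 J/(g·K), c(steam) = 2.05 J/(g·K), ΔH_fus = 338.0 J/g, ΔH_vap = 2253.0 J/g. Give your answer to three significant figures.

q1 (heat ice -6.1→0.0 °C): 90.5 × 2.15 × 6.1 = 1187 J
q2 (melt at 0 °C): 90.5 × 338.0 = 30589 J
q3 (heat water 0.0→100.0 °C): 90.5 × 4.17 × 100.0 = 37739 J
q4 (vaporize at 100 °C): 90.5 × 2253.0 = 203897 J
q5 (heat steam 100.0→145.9 °C): 90.5 × 2.05 × 45.9 = 8516 J
Total: 1187 + 30589 + 37739 + 203897 + 8516 = 281928 J = 282 kJ

q = 282 kJ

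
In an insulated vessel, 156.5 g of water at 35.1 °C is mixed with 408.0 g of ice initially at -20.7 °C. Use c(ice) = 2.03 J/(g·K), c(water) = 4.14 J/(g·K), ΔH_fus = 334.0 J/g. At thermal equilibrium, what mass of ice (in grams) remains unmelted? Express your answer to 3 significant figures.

m_ice remaining = 391 g

Heat to warm all ice to 0 °C: 408.0×2.03×20.7 = 17145 J
Heat released by water cooling to 0 °C: 156.5×4.14×35.1 = 22742 J
22742 J < 17145 + 408.0×334.0 = 153417 J, so not all ice melts; final T = 0 °C.
Heat left for melting: 22742 − 17145 = 5597 J
Mass melted = 5597 / 334.0 = 16.76 g
Ice remaining = 408.0 − 16.76 = 391.24 g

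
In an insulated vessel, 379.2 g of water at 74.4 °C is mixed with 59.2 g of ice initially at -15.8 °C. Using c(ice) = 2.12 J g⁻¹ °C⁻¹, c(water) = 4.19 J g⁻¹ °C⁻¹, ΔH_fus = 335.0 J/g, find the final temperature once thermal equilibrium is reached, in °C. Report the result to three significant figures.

T_f = 52.5 °C

Heat to bring ice to 0 °C and melt it: q₁ = 59.2×2.12×15.8 + 59.2×335.0 = 21815 J
Heat the water can supply cooling to 0 °C: 379.2×4.19×74.4 = 118210 J > q₁, so all ice melts.
Energy balance: 379.2×4.19×(74.4 − T) = 21815 + 59.2×4.19×(T − 0)
1588.848(74.4 − T) = 21815 + 248.048 T
118210 − 21815 = 1836.896 T
T = 96395 / 1836.896 = 52.48 °C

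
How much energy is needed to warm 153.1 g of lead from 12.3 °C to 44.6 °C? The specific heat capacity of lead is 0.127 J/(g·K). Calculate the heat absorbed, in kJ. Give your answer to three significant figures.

q = m c ΔT = 153.1 × 0.127 × (44.6 − 12.3)
q = 153.1 × 0.127 × 32.3 = 628.0 J = 0.628 kJ

q = 0.628 kJ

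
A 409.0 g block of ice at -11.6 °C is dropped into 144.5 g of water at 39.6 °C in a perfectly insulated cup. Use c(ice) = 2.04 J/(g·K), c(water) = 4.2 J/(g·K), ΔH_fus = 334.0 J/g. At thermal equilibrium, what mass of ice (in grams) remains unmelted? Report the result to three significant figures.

Heat to warm all ice to 0 °C: 409.0×2.04×11.6 = 9678.6 J
Heat released by water cooling to 0 °C: 144.5×4.2×39.6 = 24033 J
24033 J < 9678.6 + 409.0×334.0 = 146284.6 J, so not all ice melts; final T = 0 °C.
Heat left for melting: 24033 − 9678.6 = 14354.4 J
Mass melted = 14354.4 / 334.0 = 42.98 g
Ice remaining = 409.0 − 42.98 = 366.02 g

m_ice remaining = 366 g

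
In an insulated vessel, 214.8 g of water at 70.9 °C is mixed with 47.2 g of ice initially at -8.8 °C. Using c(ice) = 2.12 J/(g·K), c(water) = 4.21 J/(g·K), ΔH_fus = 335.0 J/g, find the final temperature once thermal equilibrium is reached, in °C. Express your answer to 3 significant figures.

T_f = 43.0 °C

Heat to bring ice to 0 °C and melt it: q₁ = 47.2×2.12×8.8 + 47.2×335.0 = 16693 J
Heat the water can supply cooling to 0 °C: 214.8×4.21×70.9 = 64115.4 J > q₁, so all ice melts.
Energy balance: 214.8×4.21×(70.9 − T) = 16693 + 47.2×4.21×(T − 0)
904.308(70.9 − T) = 16693 + 198.712 T
64115.4 − 16693 = 1103.020 T
T = 47422.4 / 1103.020 = 42.99 °C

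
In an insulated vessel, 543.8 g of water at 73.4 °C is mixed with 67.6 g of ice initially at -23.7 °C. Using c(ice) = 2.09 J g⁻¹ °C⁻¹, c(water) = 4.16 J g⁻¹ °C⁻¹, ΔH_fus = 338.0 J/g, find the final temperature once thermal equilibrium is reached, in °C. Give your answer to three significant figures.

T_f = 55.0 °C

Heat to bring ice to 0 °C and melt it: q₁ = 67.6×2.09×23.7 + 67.6×338.0 = 26197 J
Heat the water can supply cooling to 0 °C: 543.8×4.16×73.4 = 166046 J > q₁, so all ice melts.
Energy balance: 543.8×4.16×(73.4 − T) = 26197 + 67.6×4.16×(T − 0)
2262.208(73.4 − T) = 26197 + 281.216 T
166046 − 26197 = 2543.424 T
T = 139849 / 2543.424 = 54.98 °C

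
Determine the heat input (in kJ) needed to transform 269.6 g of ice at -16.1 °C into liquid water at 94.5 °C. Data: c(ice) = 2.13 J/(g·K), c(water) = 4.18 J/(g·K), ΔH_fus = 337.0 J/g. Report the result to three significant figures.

q = 207 kJ

q1 (heat ice -16.1→0.0 °C): 269.6 × 2.13 × 16.1 = 9245 J
q2 (melt at 0 °C): 269.6 × 337.0 = 90855 J
q3 (heat water 0.0→94.5 °C): 269.6 × 4.18 × 94.5 = 106495 J
Total: 9245 + 90855 + 106495 = 206595 J = 207 kJ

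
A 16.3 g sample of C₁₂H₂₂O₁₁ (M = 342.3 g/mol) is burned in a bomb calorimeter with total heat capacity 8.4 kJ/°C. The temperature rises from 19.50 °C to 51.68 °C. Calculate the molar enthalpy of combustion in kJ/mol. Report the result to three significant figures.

ΔH = -5680 kJ/mol

ΔT = 51.68 − 19.50 = 32.18 °C
q_cal = C_cal × ΔT = 8.4 × 32.18 = 270.312 kJ
n = 16.3 / 342.3 = 0.04762 mol
q_rxn = −q_cal = -270.312 kJ
ΔH = -270.312 / 0.04762 = -5676 kJ/mol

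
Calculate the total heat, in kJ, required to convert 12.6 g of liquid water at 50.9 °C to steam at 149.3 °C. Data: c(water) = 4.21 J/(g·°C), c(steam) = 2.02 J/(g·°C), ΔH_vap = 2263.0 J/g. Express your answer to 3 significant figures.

q1 (heat water 50.9→100.0 °C): 12.6 × 4.21 × 49.1 = 2605 J
q2 (vaporize at 100 °C): 12.6 × 2263.0 = 28514 J
q3 (heat steam 100.0→149.3 °C): 12.6 × 2.02 × 49.3 = 1255 J
Total: 2605 + 28514 + 1255 = 32374 J = 32.4 kJ

q = 32.4 kJ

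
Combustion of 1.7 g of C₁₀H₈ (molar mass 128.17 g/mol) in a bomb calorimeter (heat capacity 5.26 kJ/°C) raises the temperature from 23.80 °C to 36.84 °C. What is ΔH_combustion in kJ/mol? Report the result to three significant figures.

ΔH = -5170 kJ/mol

ΔT = 36.84 − 23.80 = 13.04 °C
q_cal = C_cal × ΔT = 5.26 × 13.04 = 68.5904 kJ
n = 1.7 / 128.17 = 0.01326 mol
q_rxn = −q_cal = -68.5904 kJ
ΔH = -68.5904 / 0.01326 = -5173 kJ/mol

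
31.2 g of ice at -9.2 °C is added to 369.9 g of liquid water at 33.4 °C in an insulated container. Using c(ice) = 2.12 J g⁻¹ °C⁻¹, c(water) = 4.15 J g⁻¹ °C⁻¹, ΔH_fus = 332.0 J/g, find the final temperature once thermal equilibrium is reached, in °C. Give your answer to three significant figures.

T_f = 24.2 °C

Heat to bring ice to 0 °C and melt it: q₁ = 31.2×2.12×9.2 + 31.2×332.0 = 10967 J
Heat the water can supply cooling to 0 °C: 369.9×4.15×33.4 = 51271.8 J > q₁, so all ice melts.
Energy balance: 369.9×4.15×(33.4 − T) = 10967 + 31.2×4.15×(T − 0)
1535.085(33.4 − T) = 10967 + 129.48 T
51271.8 − 10967 = 1664.565 T
T = 40304.8 / 1664.565 = 24.21 °C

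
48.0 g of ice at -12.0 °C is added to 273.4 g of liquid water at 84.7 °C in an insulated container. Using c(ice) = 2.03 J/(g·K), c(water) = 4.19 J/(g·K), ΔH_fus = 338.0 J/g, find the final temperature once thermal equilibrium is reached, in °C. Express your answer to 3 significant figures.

T_f = 59.1 °C

Heat to bring ice to 0 °C and melt it: q₁ = 48.0×2.03×12.0 + 48.0×338.0 = 17393 J
Heat the water can supply cooling to 0 °C: 273.4×4.19×84.7 = 97027.7 J > q₁, so all ice melts.
Energy balance: 273.4×4.19×(84.7 − T) = 17393 + 48.0×4.19×(T − 0)
1145.546(84.7 − T) = 17393 + 201.12 T
97027.7 − 17393 = 1346.666 T
T = 79634.7 / 1346.666 = 59.13 °C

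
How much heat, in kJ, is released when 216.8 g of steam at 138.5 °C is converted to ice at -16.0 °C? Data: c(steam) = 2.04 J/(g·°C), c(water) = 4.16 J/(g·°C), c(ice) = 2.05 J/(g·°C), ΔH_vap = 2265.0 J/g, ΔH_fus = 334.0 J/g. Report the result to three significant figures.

q = 678 kJ

q1 (cool steam 138.5→100 °C): 216.8 × 2.04 × 38.5 = 17027 J
q2 (condense at 100 °C): 216.8 × 2265.0 = 491052 J
q3 (cool water 100→0 °C): 216.8 × 4.16 × 100.0 = 90189 J
q4 (freeze at 0 °C): 216.8 × 334.0 = 72411 J
q5 (cool ice 0→-16.0 °C): 216.8 × 2.05 × 16.0 = 7111 J
Total: 17027 + 491052 + 90189 + 72411 + 7111 = 677790 J = 678 kJ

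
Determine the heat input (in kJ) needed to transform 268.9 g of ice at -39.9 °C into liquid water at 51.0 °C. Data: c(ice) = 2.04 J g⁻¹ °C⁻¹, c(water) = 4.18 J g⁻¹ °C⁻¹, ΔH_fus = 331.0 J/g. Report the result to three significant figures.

q = 168 kJ

q1 (heat ice -39.9→0.0 °C): 268.9 × 2.04 × 39.9 = 21887 J
q2 (melt at 0 °C): 268.9 × 331.0 = 89006 J
q3 (heat water 0.0→51.0 °C): 268.9 × 4.18 × 51.0 = 57324 J
Total: 21887 + 89006 + 57324 = 168217 J = 168 kJ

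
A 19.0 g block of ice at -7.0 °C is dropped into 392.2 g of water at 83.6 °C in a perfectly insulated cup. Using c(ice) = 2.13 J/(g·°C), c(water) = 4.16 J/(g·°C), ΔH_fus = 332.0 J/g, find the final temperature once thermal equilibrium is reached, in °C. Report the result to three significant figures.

Heat to bring ice to 0 °C and melt it: q₁ = 19.0×2.13×7.0 + 19.0×332.0 = 6591.3 J
Heat the water can supply cooling to 0 °C: 392.2×4.16×83.6 = 136398 J > q₁, so all ice melts.
Energy balance: 392.2×4.16×(83.6 − T) = 6591.3 + 19.0×4.16×(T − 0)
1631.552(83.6 − T) = 6591.3 + 79.04 T
136398 − 6591.3 = 1710.592 T
T = 129806.7 / 1710.592 = 75.88 °C

T_f = 75.9 °C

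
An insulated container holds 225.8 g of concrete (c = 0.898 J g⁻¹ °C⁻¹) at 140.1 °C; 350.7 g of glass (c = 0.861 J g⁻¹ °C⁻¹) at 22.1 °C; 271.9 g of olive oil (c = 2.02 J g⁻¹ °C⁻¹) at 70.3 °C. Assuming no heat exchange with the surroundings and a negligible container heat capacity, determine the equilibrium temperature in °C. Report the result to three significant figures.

T_f = 69.9 °C

Σ mᵢcᵢ(T − Tᵢ) = 0  ⇒  T = Σ mᵢcᵢTᵢ / Σ mᵢcᵢ
Σ mᵢcᵢ = 225.8×0.898 + 350.7×0.861 + 271.9×2.02 = 1053.9591
Σ mᵢcᵢTᵢ = 202.7684×140.1 + 301.9527×22.1 + 549.238×70.3 = 73692
T = 73692 / 1053.9591 = 69.92 °C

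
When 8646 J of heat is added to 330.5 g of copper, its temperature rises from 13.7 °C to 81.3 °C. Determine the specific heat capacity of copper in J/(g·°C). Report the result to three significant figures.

c = q / (m ΔT) = 8646 / (330.5 × 67.6)
c = 8646 / 22341.8 = 0.387 J/(g·°C)

c = 0.387 J/(g·°C)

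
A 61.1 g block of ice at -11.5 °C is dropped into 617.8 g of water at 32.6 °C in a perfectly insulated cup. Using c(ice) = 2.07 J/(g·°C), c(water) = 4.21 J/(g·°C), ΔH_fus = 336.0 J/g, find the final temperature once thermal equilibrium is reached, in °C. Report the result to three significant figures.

T_f = 22.0 °C

Heat to bring ice to 0 °C and melt it: q₁ = 61.1×2.07×11.5 + 61.1×336.0 = 21984 J
Heat the water can supply cooling to 0 °C: 617.8×4.21×32.6 = 84790.6 J > q₁, so all ice melts.
Energy balance: 617.8×4.21×(32.6 − T) = 21984 + 61.1×4.21×(T − 0)
2600.938(32.6 − T) = 21984 + 257.231 T
84790.6 − 21984 = 2858.169 T
T = 62806.6 / 2858.169 = 21.97 °C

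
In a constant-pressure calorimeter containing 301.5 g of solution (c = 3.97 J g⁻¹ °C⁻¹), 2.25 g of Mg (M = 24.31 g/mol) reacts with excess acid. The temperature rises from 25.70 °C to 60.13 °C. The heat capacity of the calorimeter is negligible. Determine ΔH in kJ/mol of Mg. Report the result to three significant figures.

ΔH = -445 kJ/mol

|ΔT| = |60.13 − 25.70| = 34.43 °C
|q_surr| = (301.5 × 3.97) × 34.43 = 1196.955 × 34.43 = 41210 J
n(Mg) = 2.25 / 24.31 = 0.09255 mol
Temperature rose, so q_rxn = −|q_surr| = -41.21 kJ
ΔH = q_rxn / n = -445.3 kJ/mol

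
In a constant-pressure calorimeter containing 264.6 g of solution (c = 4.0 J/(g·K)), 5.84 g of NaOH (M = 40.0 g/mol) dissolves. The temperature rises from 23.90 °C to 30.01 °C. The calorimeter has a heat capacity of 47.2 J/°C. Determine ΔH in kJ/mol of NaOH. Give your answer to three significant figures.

|ΔT| = |30.01 − 23.90| = 6.11 °C
|q_surr| = (264.6 × 4.0 + 47.2) × 6.11 = 1105.6 × 6.11 = 6755 J
n(NaOH) = 5.84 / 40.0 = 0.1460 mol
Temperature rose, so q_rxn = −|q_surr| = -6.755 kJ
ΔH = q_rxn / n = -46.27 kJ/mol

ΔH = -46.3 kJ/mol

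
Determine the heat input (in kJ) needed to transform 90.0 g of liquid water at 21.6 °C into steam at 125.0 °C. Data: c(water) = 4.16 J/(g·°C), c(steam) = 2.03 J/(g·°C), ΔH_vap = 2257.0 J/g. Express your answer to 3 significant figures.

q = 237 kJ

q1 (heat water 21.6→100.0 °C): 90.0 × 4.16 × 78.4 = 29353 J
q2 (vaporize at 100 °C): 90.0 × 2257.0 = 203130 J
q3 (heat steam 100.0→125.0 °C): 90.0 × 2.03 × 25.0 = 4568 J
Total: 29353 + 203130 + 4568 = 237051 J = 237 kJ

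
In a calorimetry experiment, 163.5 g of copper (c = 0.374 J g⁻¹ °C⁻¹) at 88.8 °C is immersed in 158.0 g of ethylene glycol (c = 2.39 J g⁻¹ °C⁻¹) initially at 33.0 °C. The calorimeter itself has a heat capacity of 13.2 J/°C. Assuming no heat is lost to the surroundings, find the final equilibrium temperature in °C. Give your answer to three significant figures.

T_f = 40.5 °C

Heat lost by copper = heat gained by ethylene glycol + calorimeter.
(163.5)(0.374)(88.8 − T) = [(158.0)(2.39) + 13.2](T − 33.0)
61.149 (88.8 − T) = 390.82 (T − 33.0)
5430.0 − 61.149 T = 390.82 T − 12897
18327.0 = 451.969 T
T = 40.549 °C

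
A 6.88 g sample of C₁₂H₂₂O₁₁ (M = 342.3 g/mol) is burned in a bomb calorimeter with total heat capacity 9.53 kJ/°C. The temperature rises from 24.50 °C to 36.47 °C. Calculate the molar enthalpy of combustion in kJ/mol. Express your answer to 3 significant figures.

ΔT = 36.47 − 24.50 = 11.97 °C
q_cal = C_cal × ΔT = 9.53 × 11.97 = 114.0741 kJ
n = 6.88 / 342.3 = 0.02010 mol
q_rxn = −q_cal = -114.0741 kJ
ΔH = -114.0741 / 0.02010 = -5675 kJ/mol

ΔH = -5680 kJ/mol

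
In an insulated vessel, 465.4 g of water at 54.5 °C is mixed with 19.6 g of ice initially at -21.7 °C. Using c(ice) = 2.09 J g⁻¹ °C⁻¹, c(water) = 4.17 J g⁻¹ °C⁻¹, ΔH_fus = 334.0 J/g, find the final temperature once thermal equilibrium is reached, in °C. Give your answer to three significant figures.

T_f = 48.6 °C

Heat to bring ice to 0 °C and melt it: q₁ = 19.6×2.09×21.7 + 19.6×334.0 = 7435.3 J
Heat the water can supply cooling to 0 °C: 465.4×4.17×54.5 = 105769 J > q₁, so all ice melts.
Energy balance: 465.4×4.17×(54.5 − T) = 7435.3 + 19.6×4.17×(T − 0)
1940.718(54.5 − T) = 7435.3 + 81.732 T
105769 − 7435.3 = 2022.450 T
T = 98333.7 / 2022.450 = 48.62 °C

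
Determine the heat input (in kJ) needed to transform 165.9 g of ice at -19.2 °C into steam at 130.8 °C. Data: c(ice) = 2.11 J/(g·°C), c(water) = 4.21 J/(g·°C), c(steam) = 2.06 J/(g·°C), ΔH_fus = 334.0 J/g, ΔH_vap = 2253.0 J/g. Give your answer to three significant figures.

q1 (heat ice -19.2→0.0 °C): 165.9 × 2.11 × 19.2 = 6721 J
q2 (melt at 0 °C): 165.9 × 334.0 = 55411 J
q3 (heat water 0.0→100.0 °C): 165.9 × 4.21 × 100.0 = 69844 J
q4 (vaporize at 100 °C): 165.9 × 2253.0 = 373773 J
q5 (heat steam 100.0→130.8 °C): 165.9 × 2.06 × 30.8 = 10526 J
Total: 6721 + 55411 + 69844 + 373773 + 10526 = 516275 J = 516 kJ

q = 516 kJ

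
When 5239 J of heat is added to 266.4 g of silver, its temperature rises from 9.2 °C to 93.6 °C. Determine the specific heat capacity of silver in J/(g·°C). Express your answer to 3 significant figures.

c = 0.233 J/(g·°C)

c = q / (m ΔT) = 5239 / (266.4 × 84.4)
c = 5239 / 22484.16 = 0.233 J/(g·°C)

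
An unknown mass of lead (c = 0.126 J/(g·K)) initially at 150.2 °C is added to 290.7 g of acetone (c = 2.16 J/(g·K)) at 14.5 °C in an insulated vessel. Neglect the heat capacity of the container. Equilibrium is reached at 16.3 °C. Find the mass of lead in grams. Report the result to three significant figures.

m = 67.0 g

q_gained = (290.7 × 2.16) × (16.3 − 14.5) = 1130 J
q_lost = m × 0.126 × (150.2 − 16.3) = 16.8714 m
m = 1130 / 16.8714 = 67.0 g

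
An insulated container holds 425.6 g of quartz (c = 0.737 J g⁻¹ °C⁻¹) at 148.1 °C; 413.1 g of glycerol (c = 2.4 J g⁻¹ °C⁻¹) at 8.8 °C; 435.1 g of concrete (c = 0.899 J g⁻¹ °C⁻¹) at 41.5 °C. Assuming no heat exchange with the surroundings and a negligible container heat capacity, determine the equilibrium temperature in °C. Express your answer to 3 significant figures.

T_f = 42.1 °C

Σ mᵢcᵢ(T − Tᵢ) = 0  ⇒  T = Σ mᵢcᵢTᵢ / Σ mᵢcᵢ
Σ mᵢcᵢ = 425.6×0.737 + 413.1×2.4 + 435.1×0.899 = 1696.2621
Σ mᵢcᵢTᵢ = 313.6672×148.1 + 991.44×8.8 + 391.1549×41.5 = 71412
T = 71412 / 1696.2621 = 42.10 °C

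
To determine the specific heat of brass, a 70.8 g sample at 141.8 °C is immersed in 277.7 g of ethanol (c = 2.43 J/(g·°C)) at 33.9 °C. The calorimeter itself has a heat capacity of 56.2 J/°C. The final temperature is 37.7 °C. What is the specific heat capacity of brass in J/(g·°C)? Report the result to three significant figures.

q_gained = (277.7 × 2.43 + 56.2) × (37.7 − 33.9) = 2778 J
q_lost = 70.8 × c × (141.8 − 37.7) = 7370.28 c
Set equal: c = 2778 / 7370.28 = 0.377 J/(g·°C)

c = 0.377 J/(g·°C)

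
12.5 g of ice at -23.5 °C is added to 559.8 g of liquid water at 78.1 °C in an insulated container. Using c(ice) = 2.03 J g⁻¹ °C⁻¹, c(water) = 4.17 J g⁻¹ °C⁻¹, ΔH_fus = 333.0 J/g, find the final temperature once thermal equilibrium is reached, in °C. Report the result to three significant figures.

T_f = 74.4 °C

Heat to bring ice to 0 °C and melt it: q₁ = 12.5×2.03×23.5 + 12.5×333.0 = 4758.8 J
Heat the water can supply cooling to 0 °C: 559.8×4.17×78.1 = 182314 J > q₁, so all ice melts.
Energy balance: 559.8×4.17×(78.1 − T) = 4758.8 + 12.5×4.17×(T − 0)
2334.366(78.1 − T) = 4758.8 + 52.125 T
182314 − 4758.8 = 2386.491 T
T = 177555.2 / 2386.491 = 74.40 °C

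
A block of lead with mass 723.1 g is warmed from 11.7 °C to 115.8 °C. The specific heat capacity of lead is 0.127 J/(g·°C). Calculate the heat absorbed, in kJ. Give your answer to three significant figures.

q = m c ΔT = 723.1 × 0.127 × (115.8 − 11.7)
q = 723.1 × 0.127 × 104.1 = 9560 J = 9.56 kJ

q = 9.56 kJ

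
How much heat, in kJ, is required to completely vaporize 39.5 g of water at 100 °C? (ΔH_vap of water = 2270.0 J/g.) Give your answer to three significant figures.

q = m × ΔH_vap = 39.5 × 2270.0 = 89670 J = 89.7 kJ

q = 89.7 kJ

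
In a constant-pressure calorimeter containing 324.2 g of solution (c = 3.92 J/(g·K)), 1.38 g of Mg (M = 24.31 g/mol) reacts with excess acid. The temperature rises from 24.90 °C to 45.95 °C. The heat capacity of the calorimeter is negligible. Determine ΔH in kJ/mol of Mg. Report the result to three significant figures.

|ΔT| = |45.95 − 24.90| = 21.05 °C
|q_surr| = (324.2 × 3.92) × 21.05 = 1270.864 × 21.05 = 26750 J
n(Mg) = 1.38 / 24.31 = 0.05677 mol
Temperature rose, so q_rxn = −|q_surr| = -26.75 kJ
ΔH = q_rxn / n = -471.2 kJ/mol

ΔH = -471 kJ/mol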